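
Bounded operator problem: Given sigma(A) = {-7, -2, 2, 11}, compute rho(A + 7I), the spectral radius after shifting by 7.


Spectrum of A + 7I = {0, 5, 9, 18}
Spectral radius = max |lambda| over the shifted spectrum
= max(0, 5, 9, 18) = 18

18


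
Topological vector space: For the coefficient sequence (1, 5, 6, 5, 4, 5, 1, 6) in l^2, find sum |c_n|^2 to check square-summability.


sum |c_n|^2 = 1^2 + 5^2 + 6^2 + 5^2 + 4^2 + 5^2 + 1^2 + 6^2
= 1 + 25 + 36 + 25 + 16 + 25 + 1 + 36
= 165

165


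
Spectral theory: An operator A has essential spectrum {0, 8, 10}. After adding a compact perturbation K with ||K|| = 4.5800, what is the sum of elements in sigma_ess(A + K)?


By Weyl's theorem, the essential spectrum is invariant under compact perturbations.
sigma_ess(A + K) = sigma_ess(A) = {0, 8, 10}
Sum = 0 + 8 + 10 = 18

18


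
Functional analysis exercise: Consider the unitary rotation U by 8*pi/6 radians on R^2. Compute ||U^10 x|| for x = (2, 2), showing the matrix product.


U is a rotation by theta = 8*pi/6
U^10 = rotation by 10*theta = 80*pi/6 = 8*pi/6 (mod 2*pi)
cos(8*pi/6) = -0.5000, sin(8*pi/6) = -0.8660
U^10 x = (-0.5000 * 2 - -0.8660 * 2, -0.8660 * 2 + -0.5000 * 2)
= (0.7321, -2.7321)
||U^10 x|| = sqrt(0.7321^2 + (-2.7321)^2) = sqrt(8.0000) = 2.8284

2.8284


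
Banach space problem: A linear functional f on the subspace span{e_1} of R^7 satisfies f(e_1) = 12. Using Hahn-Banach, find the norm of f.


The norm of f is given by ||f|| = sup_{||x||=1} |f(x)|.
On span{e_1}, ||e_1|| = 1, so ||f|| = |f(e_1)| / ||e_1||
= |12| / 1 = 12.0000

12.0000


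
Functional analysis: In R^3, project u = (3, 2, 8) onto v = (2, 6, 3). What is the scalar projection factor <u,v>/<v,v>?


Computing <u,v> = 3*2 + 2*6 + 8*3 = 42
Computing <v,v> = 2^2 + 6^2 + 3^2 = 49
Projection coefficient = 42/49 = 0.8571

0.8571


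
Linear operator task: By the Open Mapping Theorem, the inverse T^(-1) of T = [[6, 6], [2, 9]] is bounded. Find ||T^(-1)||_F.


det(T) = 6*9 - 6*2 = 42
T^(-1) = (1/42) * [[9, -6], [-2, 6]] = [[0.2143, -0.1429], [-0.0476, 0.1429]]
||T^(-1)||_F^2 = 0.2143^2 + (-0.1429)^2 + (-0.0476)^2 + 0.1429^2 = 0.0890
||T^(-1)||_F = sqrt(0.0890) = 0.2983

0.2983


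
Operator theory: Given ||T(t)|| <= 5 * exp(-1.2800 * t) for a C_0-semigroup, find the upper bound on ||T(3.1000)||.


||T(3.1000)|| <= 5 * exp(-1.2800 * 3.1000)
= 5 * exp(-3.9680)
= 5 * 0.0189
= 0.0946

0.0946


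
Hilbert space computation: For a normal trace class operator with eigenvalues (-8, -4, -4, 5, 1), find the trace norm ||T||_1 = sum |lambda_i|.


For a normal operator, singular values equal |eigenvalues|.
Trace norm = sum |lambda_i| = 8 + 4 + 4 + 5 + 1
= 22

22


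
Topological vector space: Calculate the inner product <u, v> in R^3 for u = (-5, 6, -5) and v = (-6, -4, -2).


Computing the standard inner product <u, v> = sum u_i * v_i
= -5*-6 + 6*-4 + -5*-2
= 30 + -24 + 10
= 16

16


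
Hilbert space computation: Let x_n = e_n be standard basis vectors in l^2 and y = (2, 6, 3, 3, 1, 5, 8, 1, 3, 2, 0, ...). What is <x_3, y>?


x_3 = e_3 is the standard basis vector with 1 in position 3.
<x_3, y> = y_3 = 3
As n -> infinity, <x_n, y> -> 0, confirming weak convergence of (x_n) to 0.

3


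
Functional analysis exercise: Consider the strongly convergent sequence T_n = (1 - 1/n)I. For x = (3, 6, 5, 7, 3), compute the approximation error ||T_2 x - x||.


T_2 x - x = (1 - 1/2)x - x = -x/2
||x|| = sqrt(128) = 11.3137
||T_2 x - x|| = ||x||/2 = 11.3137/2 = 5.6569

5.6569


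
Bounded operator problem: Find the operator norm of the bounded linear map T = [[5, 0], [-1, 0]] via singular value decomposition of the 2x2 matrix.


A^T A = [[26, 0], [0, 0]]
trace(A^T A) = 26, det(A^T A) = 0
discriminant = 26^2 - 4*0 = 676
Largest eigenvalue of A^T A = (trace + sqrt(disc))/2 = 26.0000
||T|| = sqrt(26.0000) = 5.0990

5.0990


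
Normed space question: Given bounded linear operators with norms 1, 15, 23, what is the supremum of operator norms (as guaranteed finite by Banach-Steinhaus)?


By the Uniform Boundedness Principle, the supremum of norms is finite.
sup_k ||T_k|| = max(1, 15, 23) = 23

23


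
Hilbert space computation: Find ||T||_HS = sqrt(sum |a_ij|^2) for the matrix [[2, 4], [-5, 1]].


The Hilbert-Schmidt norm is sqrt(sum of squares of all entries).
Sum of squares = 2^2 + 4^2 + (-5)^2 + 1^2
= 4 + 16 + 25 + 1 = 46
||T||_HS = sqrt(46) = 6.7823

6.7823


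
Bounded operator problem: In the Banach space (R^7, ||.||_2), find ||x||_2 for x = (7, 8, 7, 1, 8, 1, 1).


The l^2 norm = (sum |x_i|^2)^(1/2)
Sum of 2th powers = 49 + 64 + 49 + 1 + 64 + 1 + 1 = 229
||x||_2 = (229)^(1/2) = 15.1327

15.1327


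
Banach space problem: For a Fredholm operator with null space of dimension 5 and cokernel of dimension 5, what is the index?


The Fredholm index is defined as ind(T) = dim(ker T) - dim(coker T)
= 5 - 5
= 0

0


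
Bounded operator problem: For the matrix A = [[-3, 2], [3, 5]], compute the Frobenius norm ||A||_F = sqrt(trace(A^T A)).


||A||_F^2 = sum a_ij^2
= (-3)^2 + 2^2 + 3^2 + 5^2
= 9 + 4 + 9 + 25 = 47
||A||_F = sqrt(47) = 6.8557

6.8557


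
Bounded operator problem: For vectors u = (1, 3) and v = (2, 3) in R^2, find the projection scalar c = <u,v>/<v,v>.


Computing <u,v> = 1*2 + 3*3 = 11
Computing <v,v> = 2^2 + 3^2 = 13
Projection coefficient = 11/13 = 0.8462

0.8462


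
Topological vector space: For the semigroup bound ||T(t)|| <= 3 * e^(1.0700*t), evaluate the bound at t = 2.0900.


||T(2.0900)|| <= 3 * exp(1.0700 * 2.0900)
= 3 * exp(2.2363)
= 3 * 9.3586
= 28.0759

28.0759


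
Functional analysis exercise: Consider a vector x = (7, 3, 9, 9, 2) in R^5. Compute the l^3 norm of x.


The l^3 norm = (sum |x_i|^3)^(1/3)
Sum of 3th powers = 343 + 27 + 729 + 729 + 8 = 1836
||x||_3 = (1836)^(1/3) = 12.2450

12.2450


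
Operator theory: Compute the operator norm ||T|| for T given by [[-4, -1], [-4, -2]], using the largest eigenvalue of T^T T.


A^T A = [[32, 12], [12, 5]]
trace(A^T A) = 37, det(A^T A) = 16
discriminant = 37^2 - 4*16 = 1305
Largest eigenvalue of A^T A = (trace + sqrt(disc))/2 = 36.5624
||T|| = sqrt(36.5624) = 6.0467

6.0467


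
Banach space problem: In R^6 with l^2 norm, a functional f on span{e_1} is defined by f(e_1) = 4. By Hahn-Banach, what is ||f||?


The norm of f is given by ||f|| = sup_{||x||=1} |f(x)|.
On span{e_1}, ||e_1|| = 1, so ||f|| = |f(e_1)| / ||e_1||
= |4| / 1 = 4.0000

4.0000


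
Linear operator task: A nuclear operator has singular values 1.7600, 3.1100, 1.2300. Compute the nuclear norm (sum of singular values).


The nuclear norm is the sum of all singular values.
||T||_1 = 1.7600 + 3.1100 + 1.2300
= 6.1000

6.1000


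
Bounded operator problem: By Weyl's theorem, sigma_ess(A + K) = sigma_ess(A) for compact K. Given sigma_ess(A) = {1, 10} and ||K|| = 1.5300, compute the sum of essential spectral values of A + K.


By Weyl's theorem, the essential spectrum is invariant under compact perturbations.
sigma_ess(A + K) = sigma_ess(A) = {1, 10}
Sum = 1 + 10 = 11

11


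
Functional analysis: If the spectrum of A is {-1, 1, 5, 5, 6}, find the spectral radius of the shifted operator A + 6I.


Spectrum of A + 6I = {5, 7, 11, 11, 12}
Spectral radius = max |lambda| over the shifted spectrum
= max(5, 7, 11, 11, 12) = 12

12


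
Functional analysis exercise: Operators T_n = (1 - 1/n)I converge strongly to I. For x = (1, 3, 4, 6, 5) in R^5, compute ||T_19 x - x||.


T_19 x - x = (1 - 1/19)x - x = -x/19
||x|| = sqrt(87) = 9.3274
||T_19 x - x|| = ||x||/19 = 9.3274/19 = 0.4909

0.4909


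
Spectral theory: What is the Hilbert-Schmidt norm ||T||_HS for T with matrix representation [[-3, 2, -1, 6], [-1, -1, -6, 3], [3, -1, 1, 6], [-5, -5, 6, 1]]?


The Hilbert-Schmidt norm is sqrt(sum of squares of all entries).
Sum of squares = (-3)^2 + 2^2 + (-1)^2 + 6^2 + (-1)^2 + (-1)^2 + (-6)^2 + 3^2 + 3^2 + (-1)^2 + 1^2 + 6^2 + (-5)^2 + (-5)^2 + 6^2 + 1^2
= 9 + 4 + 1 + 36 + 1 + 1 + 36 + 9 + 9 + 1 + 1 + 36 + 25 + 25 + 36 + 1 = 231
||T||_HS = sqrt(231) = 15.1987

15.1987


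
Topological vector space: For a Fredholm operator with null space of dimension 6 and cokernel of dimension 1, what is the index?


The Fredholm index is defined as ind(T) = dim(ker T) - dim(coker T)
= 6 - 1
= 5

5


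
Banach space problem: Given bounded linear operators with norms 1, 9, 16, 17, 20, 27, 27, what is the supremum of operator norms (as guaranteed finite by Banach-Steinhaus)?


By the Uniform Boundedness Principle, the supremum of norms is finite.
sup_k ||T_k|| = max(1, 9, 16, 17, 20, 27, 27) = 27

27


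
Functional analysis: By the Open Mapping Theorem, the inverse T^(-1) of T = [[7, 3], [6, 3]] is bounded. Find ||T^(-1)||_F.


det(T) = 7*3 - 3*6 = 3
T^(-1) = (1/3) * [[3, -3], [-6, 7]] = [[1.0000, -1.0000], [-2.0000, 2.3333]]
||T^(-1)||_F^2 = 1.0000^2 + (-1.0000)^2 + (-2.0000)^2 + 2.3333^2 = 11.4444
||T^(-1)||_F = sqrt(11.4444) = 3.3830

3.3830


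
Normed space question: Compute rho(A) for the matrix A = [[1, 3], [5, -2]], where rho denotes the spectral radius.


For a 2x2 matrix, eigenvalues satisfy lambda^2 - (trace)*lambda + det = 0
trace = 1 + -2 = -1
det = 1*-2 - 3*5 = -17
discriminant = (-1)^2 - 4*(-17) = 69
spectral radius = max |eigenvalue| = 4.6533

4.6533


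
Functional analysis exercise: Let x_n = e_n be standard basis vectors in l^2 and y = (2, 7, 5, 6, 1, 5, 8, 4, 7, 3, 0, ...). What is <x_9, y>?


x_9 = e_9 is the standard basis vector with 1 in position 9.
<x_9, y> = y_9 = 7
As n -> infinity, <x_n, y> -> 0, confirming weak convergence of (x_n) to 0.

7


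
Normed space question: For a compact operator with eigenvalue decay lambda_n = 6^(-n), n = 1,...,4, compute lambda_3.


The eigenvalue formula gives lambda_3 = 1/6^3
= 1/216
= 0.0046

0.0046


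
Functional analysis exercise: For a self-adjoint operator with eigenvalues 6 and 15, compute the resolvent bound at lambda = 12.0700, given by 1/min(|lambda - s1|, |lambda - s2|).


dist(12.0700, {6, 15}) = min(|12.0700 - 6|, |12.0700 - 15|)
= min(6.0700, 2.9300) = 2.9300
Resolvent bound = 1/2.9300 = 0.3413

0.3413


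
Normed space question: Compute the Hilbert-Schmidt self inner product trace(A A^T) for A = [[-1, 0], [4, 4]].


trace(A * A^T) = sum of squares of all entries
= (-1)^2 + 0^2 + 4^2 + 4^2
= 1 + 0 + 16 + 16
= 33

33


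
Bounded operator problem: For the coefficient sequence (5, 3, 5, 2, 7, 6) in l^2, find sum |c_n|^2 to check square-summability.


sum |c_n|^2 = 5^2 + 3^2 + 5^2 + 2^2 + 7^2 + 6^2
= 25 + 9 + 25 + 4 + 49 + 36
= 148

148


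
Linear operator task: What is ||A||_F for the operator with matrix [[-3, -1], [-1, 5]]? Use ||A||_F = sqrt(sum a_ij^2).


||A||_F^2 = sum a_ij^2
= (-3)^2 + (-1)^2 + (-1)^2 + 5^2
= 9 + 1 + 1 + 25 = 36
||A||_F = sqrt(36) = 6.0000

6.0000


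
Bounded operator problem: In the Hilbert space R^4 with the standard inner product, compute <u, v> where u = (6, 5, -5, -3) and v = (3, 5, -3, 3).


Computing the standard inner product <u, v> = sum u_i * v_i
= 6*3 + 5*5 + -5*-3 + -3*3
= 18 + 25 + 15 + -9
= 49

49


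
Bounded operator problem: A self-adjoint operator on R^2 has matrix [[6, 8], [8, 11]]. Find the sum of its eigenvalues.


For a self-adjoint (symmetric) matrix, the eigenvalues are real.
The sum of eigenvalues equals the trace of the matrix.
trace = 6 + 11 = 17

17


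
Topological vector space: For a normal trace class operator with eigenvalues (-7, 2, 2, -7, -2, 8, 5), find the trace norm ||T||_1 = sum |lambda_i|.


For a normal operator, singular values equal |eigenvalues|.
Trace norm = sum |lambda_i| = 7 + 2 + 2 + 7 + 2 + 8 + 5
= 33

33


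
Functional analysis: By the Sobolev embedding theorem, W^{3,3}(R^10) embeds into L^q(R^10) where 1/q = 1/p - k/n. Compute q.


Using the Sobolev embedding formula: 1/q = 1/p - k/n
1/q = 1/3 - 3/10 = 1/30
q = 1/(1/30) = 30

30.0000


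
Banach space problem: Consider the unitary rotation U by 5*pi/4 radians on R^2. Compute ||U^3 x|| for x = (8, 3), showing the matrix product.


U is a rotation by theta = 5*pi/4
U^3 = rotation by 3*theta = 15*pi/4 = 7*pi/4 (mod 2*pi)
cos(7*pi/4) = 0.7071, sin(7*pi/4) = -0.7071
U^3 x = (0.7071 * 8 - -0.7071 * 3, -0.7071 * 8 + 0.7071 * 3)
= (7.7782, -3.5355)
||U^3 x|| = sqrt(7.7782^2 + (-3.5355)^2) = sqrt(73.0000) = 8.5440

8.5440


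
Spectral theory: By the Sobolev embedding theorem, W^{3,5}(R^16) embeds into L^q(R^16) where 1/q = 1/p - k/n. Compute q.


Using the Sobolev embedding formula: 1/q = 1/p - k/n
1/q = 1/5 - 3/16 = 1/80
q = 1/(1/80) = 80

80.0000


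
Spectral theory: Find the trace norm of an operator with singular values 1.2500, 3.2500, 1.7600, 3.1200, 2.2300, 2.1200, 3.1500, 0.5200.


The nuclear norm is the sum of all singular values.
||T||_1 = 1.2500 + 3.2500 + 1.7600 + 3.1200 + 2.2300 + 2.1200 + 3.1500 + 0.5200
= 17.4000

17.4000


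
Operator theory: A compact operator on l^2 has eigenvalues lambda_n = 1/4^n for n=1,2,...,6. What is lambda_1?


The eigenvalue formula gives lambda_1 = 1/4^1
= 1/4
= 0.2500

0.2500


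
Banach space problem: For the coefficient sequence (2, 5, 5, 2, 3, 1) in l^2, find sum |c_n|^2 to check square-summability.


sum |c_n|^2 = 2^2 + 5^2 + 5^2 + 2^2 + 3^2 + 1^2
= 4 + 25 + 25 + 4 + 9 + 1
= 68

68


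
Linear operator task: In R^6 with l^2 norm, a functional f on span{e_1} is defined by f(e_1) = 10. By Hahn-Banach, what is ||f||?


The norm of f is given by ||f|| = sup_{||x||=1} |f(x)|.
On span{e_1}, ||e_1|| = 1, so ||f|| = |f(e_1)| / ||e_1||
= |10| / 1 = 10.0000

10.0000


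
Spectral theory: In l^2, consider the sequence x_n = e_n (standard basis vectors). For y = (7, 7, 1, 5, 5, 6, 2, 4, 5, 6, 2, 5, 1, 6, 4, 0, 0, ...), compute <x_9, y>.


x_9 = e_9 is the standard basis vector with 1 in position 9.
<x_9, y> = y_9 = 5
As n -> infinity, <x_n, y> -> 0, confirming weak convergence of (x_n) to 0.

5


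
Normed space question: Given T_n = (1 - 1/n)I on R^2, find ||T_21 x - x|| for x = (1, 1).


T_21 x - x = (1 - 1/21)x - x = -x/21
||x|| = sqrt(2) = 1.4142
||T_21 x - x|| = ||x||/21 = 1.4142/21 = 0.0673

0.0673


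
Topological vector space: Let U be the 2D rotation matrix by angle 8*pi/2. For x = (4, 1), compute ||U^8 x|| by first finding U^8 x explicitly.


U is a rotation by theta = 8*pi/2
U^8 = rotation by 8*theta = 64*pi/2 = 0*pi/2 (mod 2*pi)
cos(0*pi/2) = 1.0000, sin(0*pi/2) = 0.0000
U^8 x = (1.0000 * 4 - 0.0000 * 1, 0.0000 * 4 + 1.0000 * 1)
= (4.0000, 1.0000)
||U^8 x|| = sqrt(4.0000^2 + 1.0000^2) = sqrt(17.0000) = 4.1231

4.1231


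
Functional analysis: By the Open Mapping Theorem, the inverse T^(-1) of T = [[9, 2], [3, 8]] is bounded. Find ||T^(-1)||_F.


det(T) = 9*8 - 2*3 = 66
T^(-1) = (1/66) * [[8, -2], [-3, 9]] = [[0.1212, -0.0303], [-0.0455, 0.1364]]
||T^(-1)||_F^2 = 0.1212^2 + (-0.0303)^2 + (-0.0455)^2 + 0.1364^2 = 0.0363
||T^(-1)||_F = sqrt(0.0363) = 0.1905

0.1905


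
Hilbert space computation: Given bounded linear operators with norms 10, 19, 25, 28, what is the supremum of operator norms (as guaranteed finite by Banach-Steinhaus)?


By the Uniform Boundedness Principle, the supremum of norms is finite.
sup_k ||T_k|| = max(10, 19, 25, 28) = 28

28


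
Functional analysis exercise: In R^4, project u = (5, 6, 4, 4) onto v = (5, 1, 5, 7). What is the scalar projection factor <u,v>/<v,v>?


Computing <u,v> = 5*5 + 6*1 + 4*5 + 4*7 = 79
Computing <v,v> = 5^2 + 1^2 + 5^2 + 7^2 = 100
Projection coefficient = 79/100 = 0.7900

0.7900


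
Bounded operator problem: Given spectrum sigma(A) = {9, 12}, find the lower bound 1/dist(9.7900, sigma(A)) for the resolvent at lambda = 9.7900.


dist(9.7900, {9, 12}) = min(|9.7900 - 9|, |9.7900 - 12|)
= min(0.7900, 2.2100) = 0.7900
Resolvent bound = 1/0.7900 = 1.2658

1.2658


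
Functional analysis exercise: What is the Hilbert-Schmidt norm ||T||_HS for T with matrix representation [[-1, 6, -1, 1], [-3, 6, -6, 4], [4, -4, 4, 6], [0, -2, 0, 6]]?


The Hilbert-Schmidt norm is sqrt(sum of squares of all entries).
Sum of squares = (-1)^2 + 6^2 + (-1)^2 + 1^2 + (-3)^2 + 6^2 + (-6)^2 + 4^2 + 4^2 + (-4)^2 + 4^2 + 6^2 + 0^2 + (-2)^2 + 0^2 + 6^2
= 1 + 36 + 1 + 1 + 9 + 36 + 36 + 16 + 16 + 16 + 16 + 36 + 0 + 4 + 0 + 36 = 260
||T||_HS = sqrt(260) = 16.1245

16.1245


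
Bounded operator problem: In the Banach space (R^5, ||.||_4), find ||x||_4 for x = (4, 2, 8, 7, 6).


The l^4 norm = (sum |x_i|^4)^(1/4)
Sum of 4th powers = 256 + 16 + 4096 + 2401 + 1296 = 8065
||x||_4 = (8065)^(1/4) = 9.4766

9.4766


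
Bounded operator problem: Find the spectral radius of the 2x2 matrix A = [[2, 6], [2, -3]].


For a 2x2 matrix, eigenvalues satisfy lambda^2 - (trace)*lambda + det = 0
trace = 2 + -3 = -1
det = 2*-3 - 6*2 = -18
discriminant = (-1)^2 - 4*(-18) = 73
spectral radius = max |eigenvalue| = 4.7720

4.7720


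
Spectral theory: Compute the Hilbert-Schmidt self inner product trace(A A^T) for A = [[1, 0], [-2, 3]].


trace(A * A^T) = sum of squares of all entries
= 1^2 + 0^2 + (-2)^2 + 3^2
= 1 + 0 + 4 + 9
= 14

14


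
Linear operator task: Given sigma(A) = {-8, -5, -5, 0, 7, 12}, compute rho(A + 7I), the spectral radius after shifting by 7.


Spectrum of A + 7I = {-1, 2, 2, 7, 14, 19}
Spectral radius = max |lambda| over the shifted spectrum
= max(1, 2, 2, 7, 14, 19) = 19

19


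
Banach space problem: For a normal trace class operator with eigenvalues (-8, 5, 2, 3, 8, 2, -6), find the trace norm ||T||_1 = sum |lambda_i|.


For a normal operator, singular values equal |eigenvalues|.
Trace norm = sum |lambda_i| = 8 + 5 + 2 + 3 + 8 + 2 + 6
= 34

34


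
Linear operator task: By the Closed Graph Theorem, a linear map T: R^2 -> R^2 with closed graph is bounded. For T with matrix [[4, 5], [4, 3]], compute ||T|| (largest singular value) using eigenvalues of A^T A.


A^T A = [[32, 32], [32, 34]]
trace(A^T A) = 66, det(A^T A) = 64
discriminant = 66^2 - 4*64 = 4100
Largest eigenvalue of A^T A = (trace + sqrt(disc))/2 = 65.0156
||T|| = sqrt(65.0156) = 8.0632

8.0632


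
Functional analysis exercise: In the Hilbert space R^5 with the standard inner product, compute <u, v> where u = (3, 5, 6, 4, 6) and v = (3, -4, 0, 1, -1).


Computing the standard inner product <u, v> = sum u_i * v_i
= 3*3 + 5*-4 + 6*0 + 4*1 + 6*-1
= 9 + -20 + 0 + 4 + -6
= -13

-13


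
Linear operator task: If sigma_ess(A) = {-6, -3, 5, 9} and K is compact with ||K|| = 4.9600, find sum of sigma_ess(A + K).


By Weyl's theorem, the essential spectrum is invariant under compact perturbations.
sigma_ess(A + K) = sigma_ess(A) = {-6, -3, 5, 9}
Sum = -6 + -3 + 5 + 9 = 5

5


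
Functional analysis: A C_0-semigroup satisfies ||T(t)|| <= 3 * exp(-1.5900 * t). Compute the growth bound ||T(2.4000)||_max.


||T(2.4000)|| <= 3 * exp(-1.5900 * 2.4000)
= 3 * exp(-3.8160)
= 3 * 0.0220
= 0.0660

0.0660


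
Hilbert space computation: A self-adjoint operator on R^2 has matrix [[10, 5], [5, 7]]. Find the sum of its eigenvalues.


For a self-adjoint (symmetric) matrix, the eigenvalues are real.
The sum of eigenvalues equals the trace of the matrix.
trace = 10 + 7 = 17

17


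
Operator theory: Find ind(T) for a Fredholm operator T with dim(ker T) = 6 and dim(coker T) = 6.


The Fredholm index is defined as ind(T) = dim(ker T) - dim(coker T)
= 6 - 6
= 0

0


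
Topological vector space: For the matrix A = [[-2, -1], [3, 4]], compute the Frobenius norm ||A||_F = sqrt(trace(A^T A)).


||A||_F^2 = sum a_ij^2
= (-2)^2 + (-1)^2 + 3^2 + 4^2
= 4 + 1 + 9 + 16 = 30
||A||_F = sqrt(30) = 5.4772

5.4772


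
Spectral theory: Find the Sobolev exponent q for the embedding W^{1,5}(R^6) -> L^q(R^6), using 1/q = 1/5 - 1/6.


Using the Sobolev embedding formula: 1/q = 1/p - k/n
1/q = 1/5 - 1/6 = 1/30
q = 1/(1/30) = 30

30.0000


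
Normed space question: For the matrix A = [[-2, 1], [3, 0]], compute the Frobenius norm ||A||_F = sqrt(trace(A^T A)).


||A||_F^2 = sum a_ij^2
= (-2)^2 + 1^2 + 3^2 + 0^2
= 4 + 1 + 9 + 0 = 14
||A||_F = sqrt(14) = 3.7417

3.7417


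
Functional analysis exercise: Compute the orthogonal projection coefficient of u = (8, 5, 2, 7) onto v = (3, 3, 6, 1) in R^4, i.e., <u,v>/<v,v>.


Computing <u,v> = 8*3 + 5*3 + 2*6 + 7*1 = 58
Computing <v,v> = 3^2 + 3^2 + 6^2 + 1^2 = 55
Projection coefficient = 58/55 = 1.0545

1.0545


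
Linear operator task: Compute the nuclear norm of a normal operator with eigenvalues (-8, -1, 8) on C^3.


For a normal operator, singular values equal |eigenvalues|.
Trace norm = sum |lambda_i| = 8 + 1 + 8
= 17

17


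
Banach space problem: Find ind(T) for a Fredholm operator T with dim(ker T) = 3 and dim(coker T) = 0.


The Fredholm index is defined as ind(T) = dim(ker T) - dim(coker T)
= 3 - 0
= 3

3


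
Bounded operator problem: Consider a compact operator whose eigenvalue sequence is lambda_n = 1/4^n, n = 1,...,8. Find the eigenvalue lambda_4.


The eigenvalue formula gives lambda_4 = 1/4^4
= 1/256
= 0.0039

0.0039


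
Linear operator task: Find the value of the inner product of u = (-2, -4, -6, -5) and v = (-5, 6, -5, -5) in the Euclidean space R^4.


Computing the standard inner product <u, v> = sum u_i * v_i
= -2*-5 + -4*6 + -6*-5 + -5*-5
= 10 + -24 + 30 + 25
= 41

41


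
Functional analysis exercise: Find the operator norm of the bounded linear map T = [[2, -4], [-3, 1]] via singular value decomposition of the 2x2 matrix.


A^T A = [[13, -11], [-11, 17]]
trace(A^T A) = 30, det(A^T A) = 100
discriminant = 30^2 - 4*100 = 500
Largest eigenvalue of A^T A = (trace + sqrt(disc))/2 = 26.1803
||T|| = sqrt(26.1803) = 5.1167

5.1167


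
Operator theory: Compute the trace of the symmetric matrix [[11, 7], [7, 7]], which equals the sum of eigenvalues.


For a self-adjoint (symmetric) matrix, the eigenvalues are real.
The sum of eigenvalues equals the trace of the matrix.
trace = 11 + 7 = 18

18


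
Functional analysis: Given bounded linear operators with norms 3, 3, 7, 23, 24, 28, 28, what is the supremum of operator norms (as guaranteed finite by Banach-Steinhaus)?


By the Uniform Boundedness Principle, the supremum of norms is finite.
sup_k ||T_k|| = max(3, 3, 7, 23, 24, 28, 28) = 28

28


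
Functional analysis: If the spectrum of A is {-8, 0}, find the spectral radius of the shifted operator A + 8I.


Spectrum of A + 8I = {0, 8}
Spectral radius = max |lambda| over the shifted spectrum
= max(0, 8) = 8

8


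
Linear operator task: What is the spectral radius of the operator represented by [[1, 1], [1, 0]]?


For a 2x2 matrix, eigenvalues satisfy lambda^2 - (trace)*lambda + det = 0
trace = 1 + 0 = 1
det = 1*0 - 1*1 = -1
discriminant = 1^2 - 4*(-1) = 5
spectral radius = max |eigenvalue| = 1.6180

1.6180


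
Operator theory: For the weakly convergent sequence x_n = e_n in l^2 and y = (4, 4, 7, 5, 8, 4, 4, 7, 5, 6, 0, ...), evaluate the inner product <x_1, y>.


x_1 = e_1 is the standard basis vector with 1 in position 1.
<x_1, y> = y_1 = 4
As n -> infinity, <x_n, y> -> 0, confirming weak convergence of (x_n) to 0.

4


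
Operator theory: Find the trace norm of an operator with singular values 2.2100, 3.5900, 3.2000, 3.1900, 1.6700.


The nuclear norm is the sum of all singular values.
||T||_1 = 2.2100 + 3.5900 + 3.2000 + 3.1900 + 1.6700
= 13.8600

13.8600


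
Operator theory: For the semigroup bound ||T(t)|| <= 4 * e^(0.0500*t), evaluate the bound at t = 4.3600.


||T(4.3600)|| <= 4 * exp(0.0500 * 4.3600)
= 4 * exp(0.2180)
= 4 * 1.2436
= 4.9743

4.9743


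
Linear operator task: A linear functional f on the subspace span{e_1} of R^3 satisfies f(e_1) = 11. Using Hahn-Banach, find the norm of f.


The norm of f is given by ||f|| = sup_{||x||=1} |f(x)|.
On span{e_1}, ||e_1|| = 1, so ||f|| = |f(e_1)| / ||e_1||
= |11| / 1 = 11.0000

11.0000


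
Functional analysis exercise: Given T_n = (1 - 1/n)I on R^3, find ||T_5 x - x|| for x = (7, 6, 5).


T_5 x - x = (1 - 1/5)x - x = -x/5
||x|| = sqrt(110) = 10.4881
||T_5 x - x|| = ||x||/5 = 10.4881/5 = 2.0976

2.0976


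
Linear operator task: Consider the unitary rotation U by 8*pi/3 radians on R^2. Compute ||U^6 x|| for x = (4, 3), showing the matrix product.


U is a rotation by theta = 8*pi/3
U^6 = rotation by 6*theta = 48*pi/3 = 0*pi/3 (mod 2*pi)
cos(0*pi/3) = 1.0000, sin(0*pi/3) = 0.0000
U^6 x = (1.0000 * 4 - 0.0000 * 3, 0.0000 * 4 + 1.0000 * 3)
= (4.0000, 3.0000)
||U^6 x|| = sqrt(4.0000^2 + 3.0000^2) = sqrt(25.0000) = 5.0000

5.0000


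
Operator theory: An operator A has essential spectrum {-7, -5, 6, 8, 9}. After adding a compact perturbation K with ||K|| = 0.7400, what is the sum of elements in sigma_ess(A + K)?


By Weyl's theorem, the essential spectrum is invariant under compact perturbations.
sigma_ess(A + K) = sigma_ess(A) = {-7, -5, 6, 8, 9}
Sum = -7 + -5 + 6 + 8 + 9 = 11

11


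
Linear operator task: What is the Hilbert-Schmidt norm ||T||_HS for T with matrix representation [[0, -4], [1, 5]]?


The Hilbert-Schmidt norm is sqrt(sum of squares of all entries).
Sum of squares = 0^2 + (-4)^2 + 1^2 + 5^2
= 0 + 16 + 1 + 25 = 42
||T||_HS = sqrt(42) = 6.4807

6.4807


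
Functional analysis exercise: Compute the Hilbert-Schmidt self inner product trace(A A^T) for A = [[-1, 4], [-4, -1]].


trace(A * A^T) = sum of squares of all entries
= (-1)^2 + 4^2 + (-4)^2 + (-1)^2
= 1 + 16 + 16 + 1
= 34

34


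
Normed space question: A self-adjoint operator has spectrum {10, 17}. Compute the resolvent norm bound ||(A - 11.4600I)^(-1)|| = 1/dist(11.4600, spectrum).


dist(11.4600, {10, 17}) = min(|11.4600 - 10|, |11.4600 - 17|)
= min(1.4600, 5.5400) = 1.4600
Resolvent bound = 1/1.4600 = 0.6849

0.6849


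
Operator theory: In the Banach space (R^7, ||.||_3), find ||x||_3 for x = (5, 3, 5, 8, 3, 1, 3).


The l^3 norm = (sum |x_i|^3)^(1/3)
Sum of 3th powers = 125 + 27 + 125 + 512 + 27 + 1 + 27 = 844
||x||_3 = (844)^(1/3) = 9.4503

9.4503


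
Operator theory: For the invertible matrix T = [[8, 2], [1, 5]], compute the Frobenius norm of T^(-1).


det(T) = 8*5 - 2*1 = 38
T^(-1) = (1/38) * [[5, -2], [-1, 8]] = [[0.1316, -0.0526], [-0.0263, 0.2105]]
||T^(-1)||_F^2 = 0.1316^2 + (-0.0526)^2 + (-0.0263)^2 + 0.2105^2 = 0.0651
||T^(-1)||_F = sqrt(0.0651) = 0.2551

0.2551


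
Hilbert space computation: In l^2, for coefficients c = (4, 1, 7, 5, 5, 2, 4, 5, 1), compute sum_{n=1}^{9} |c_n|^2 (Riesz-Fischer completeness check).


sum |c_n|^2 = 4^2 + 1^2 + 7^2 + 5^2 + 5^2 + 2^2 + 4^2 + 5^2 + 1^2
= 16 + 1 + 49 + 25 + 25 + 4 + 16 + 25 + 1
= 162

162


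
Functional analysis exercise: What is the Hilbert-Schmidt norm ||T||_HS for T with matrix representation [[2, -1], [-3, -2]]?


The Hilbert-Schmidt norm is sqrt(sum of squares of all entries).
Sum of squares = 2^2 + (-1)^2 + (-3)^2 + (-2)^2
= 4 + 1 + 9 + 4 = 18
||T||_HS = sqrt(18) = 4.2426

4.2426


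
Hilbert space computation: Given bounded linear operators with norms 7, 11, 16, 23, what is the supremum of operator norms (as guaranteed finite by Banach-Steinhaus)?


By the Uniform Boundedness Principle, the supremum of norms is finite.
sup_k ||T_k|| = max(7, 11, 16, 23) = 23

23


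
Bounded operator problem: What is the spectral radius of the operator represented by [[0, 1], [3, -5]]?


For a 2x2 matrix, eigenvalues satisfy lambda^2 - (trace)*lambda + det = 0
trace = 0 + -5 = -5
det = 0*-5 - 1*3 = -3
discriminant = (-5)^2 - 4*(-3) = 37
spectral radius = max |eigenvalue| = 5.5414

5.5414


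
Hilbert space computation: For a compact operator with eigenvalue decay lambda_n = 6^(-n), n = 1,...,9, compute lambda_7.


The eigenvalue formula gives lambda_7 = 1/6^7
= 1/279936
= 3.5722e-06

3.5722e-06


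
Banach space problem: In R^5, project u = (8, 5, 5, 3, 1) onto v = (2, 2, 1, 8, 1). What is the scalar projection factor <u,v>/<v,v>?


Computing <u,v> = 8*2 + 5*2 + 5*1 + 3*8 + 1*1 = 56
Computing <v,v> = 2^2 + 2^2 + 1^2 + 8^2 + 1^2 = 74
Projection coefficient = 56/74 = 0.7568

0.7568


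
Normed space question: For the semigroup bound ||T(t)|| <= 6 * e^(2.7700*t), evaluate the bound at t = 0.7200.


||T(0.7200)|| <= 6 * exp(2.7700 * 0.7200)
= 6 * exp(1.9944)
= 6 * 7.3478
= 44.0868

44.0868


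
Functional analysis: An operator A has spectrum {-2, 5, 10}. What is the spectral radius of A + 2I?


Spectrum of A + 2I = {0, 7, 12}
Spectral radius = max |lambda| over the shifted spectrum
= max(0, 7, 12) = 12

12


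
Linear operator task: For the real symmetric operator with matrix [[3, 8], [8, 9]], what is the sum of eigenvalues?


For a self-adjoint (symmetric) matrix, the eigenvalues are real.
The sum of eigenvalues equals the trace of the matrix.
trace = 3 + 9 = 12

12


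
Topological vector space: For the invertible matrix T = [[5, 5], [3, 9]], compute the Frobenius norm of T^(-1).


det(T) = 5*9 - 5*3 = 30
T^(-1) = (1/30) * [[9, -5], [-3, 5]] = [[0.3000, -0.1667], [-0.1000, 0.1667]]
||T^(-1)||_F^2 = 0.3000^2 + (-0.1667)^2 + (-0.1000)^2 + 0.1667^2 = 0.1556
||T^(-1)||_F = sqrt(0.1556) = 0.3944

0.3944


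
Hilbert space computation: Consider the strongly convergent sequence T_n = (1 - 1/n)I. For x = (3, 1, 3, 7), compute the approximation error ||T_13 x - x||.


T_13 x - x = (1 - 1/13)x - x = -x/13
||x|| = sqrt(68) = 8.2462
||T_13 x - x|| = ||x||/13 = 8.2462/13 = 0.6343

0.6343


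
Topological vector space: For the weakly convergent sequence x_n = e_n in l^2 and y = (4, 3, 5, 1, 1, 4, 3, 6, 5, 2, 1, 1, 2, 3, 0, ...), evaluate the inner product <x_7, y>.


x_7 = e_7 is the standard basis vector with 1 in position 7.
<x_7, y> = y_7 = 3
As n -> infinity, <x_n, y> -> 0, confirming weak convergence of (x_n) to 0.

3


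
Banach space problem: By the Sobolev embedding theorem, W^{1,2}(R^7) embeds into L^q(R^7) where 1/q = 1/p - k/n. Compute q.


Using the Sobolev embedding formula: 1/q = 1/p - k/n
1/q = 1/2 - 1/7 = 5/14
q = 1/(5/14) = 14/5 = 2.8000

2.8000


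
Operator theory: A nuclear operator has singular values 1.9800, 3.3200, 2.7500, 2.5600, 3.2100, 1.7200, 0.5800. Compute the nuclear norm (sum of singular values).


The nuclear norm is the sum of all singular values.
||T||_1 = 1.9800 + 3.3200 + 2.7500 + 2.5600 + 3.2100 + 1.7200 + 0.5800
= 16.1200

16.1200


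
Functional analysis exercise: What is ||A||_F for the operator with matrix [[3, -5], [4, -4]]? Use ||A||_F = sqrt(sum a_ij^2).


||A||_F^2 = sum a_ij^2
= 3^2 + (-5)^2 + 4^2 + (-4)^2
= 9 + 25 + 16 + 16 = 66
||A||_F = sqrt(66) = 8.1240

8.1240


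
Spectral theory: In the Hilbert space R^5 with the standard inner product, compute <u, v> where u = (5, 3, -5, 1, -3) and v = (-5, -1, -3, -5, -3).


Computing the standard inner product <u, v> = sum u_i * v_i
= 5*-5 + 3*-1 + -5*-3 + 1*-5 + -3*-3
= -25 + -3 + 15 + -5 + 9
= -9

-9


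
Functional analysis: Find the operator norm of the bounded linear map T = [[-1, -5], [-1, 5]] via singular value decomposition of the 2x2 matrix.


A^T A = [[2, 0], [0, 50]]
trace(A^T A) = 52, det(A^T A) = 100
discriminant = 52^2 - 4*100 = 2304
Largest eigenvalue of A^T A = (trace + sqrt(disc))/2 = 50.0000
||T|| = sqrt(50.0000) = 7.0711

7.0711


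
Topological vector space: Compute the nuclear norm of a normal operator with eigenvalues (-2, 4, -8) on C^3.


For a normal operator, singular values equal |eigenvalues|.
Trace norm = sum |lambda_i| = 2 + 4 + 8
= 14

14


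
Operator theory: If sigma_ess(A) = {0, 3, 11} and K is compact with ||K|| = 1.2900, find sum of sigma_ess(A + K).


By Weyl's theorem, the essential spectrum is invariant under compact perturbations.
sigma_ess(A + K) = sigma_ess(A) = {0, 3, 11}
Sum = 0 + 3 + 11 = 14

14


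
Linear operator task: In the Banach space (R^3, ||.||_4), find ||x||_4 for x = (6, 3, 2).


The l^4 norm = (sum |x_i|^4)^(1/4)
Sum of 4th powers = 1296 + 81 + 16 = 1393
||x||_4 = (1393)^(1/4) = 6.1092

6.1092


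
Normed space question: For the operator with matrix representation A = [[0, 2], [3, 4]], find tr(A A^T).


trace(A * A^T) = sum of squares of all entries
= 0^2 + 2^2 + 3^2 + 4^2
= 0 + 4 + 9 + 16
= 29

29


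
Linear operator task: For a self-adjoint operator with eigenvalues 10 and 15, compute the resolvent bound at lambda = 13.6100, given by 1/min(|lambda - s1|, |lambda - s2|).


dist(13.6100, {10, 15}) = min(|13.6100 - 10|, |13.6100 - 15|)
= min(3.6100, 1.3900) = 1.3900
Resolvent bound = 1/1.3900 = 0.7194

0.7194


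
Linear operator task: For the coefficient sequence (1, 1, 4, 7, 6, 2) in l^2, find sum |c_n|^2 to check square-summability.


sum |c_n|^2 = 1^2 + 1^2 + 4^2 + 7^2 + 6^2 + 2^2
= 1 + 1 + 16 + 49 + 36 + 4
= 107

107


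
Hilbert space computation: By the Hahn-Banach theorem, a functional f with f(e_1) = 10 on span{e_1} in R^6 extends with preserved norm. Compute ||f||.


The norm of f is given by ||f|| = sup_{||x||=1} |f(x)|.
On span{e_1}, ||e_1|| = 1, so ||f|| = |f(e_1)| / ||e_1||
= |10| / 1 = 10.0000

10.0000


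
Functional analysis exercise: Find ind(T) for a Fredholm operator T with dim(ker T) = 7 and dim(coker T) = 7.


The Fredholm index is defined as ind(T) = dim(ker T) - dim(coker T)
= 7 - 7
= 0

0


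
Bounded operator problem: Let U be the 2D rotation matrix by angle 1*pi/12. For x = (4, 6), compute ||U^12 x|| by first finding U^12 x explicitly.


U is a rotation by theta = 1*pi/12
U^12 = rotation by 12*theta = 12*pi/12
cos(12*pi/12) = -1.0000, sin(12*pi/12) = 0.0000
U^12 x = (-1.0000 * 4 - 0.0000 * 6, 0.0000 * 4 + -1.0000 * 6)
= (-4.0000, -6.0000)
||U^12 x|| = sqrt((-4.0000)^2 + (-6.0000)^2) = sqrt(52.0000) = 7.2111

7.2111


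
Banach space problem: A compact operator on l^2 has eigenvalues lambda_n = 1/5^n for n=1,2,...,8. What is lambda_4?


The eigenvalue formula gives lambda_4 = 1/5^4
= 1/625
= 0.0016

0.0016


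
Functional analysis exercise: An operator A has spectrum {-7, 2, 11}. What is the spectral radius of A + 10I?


Spectrum of A + 10I = {3, 12, 21}
Spectral radius = max |lambda| over the shifted spectrum
= max(3, 12, 21) = 21

21


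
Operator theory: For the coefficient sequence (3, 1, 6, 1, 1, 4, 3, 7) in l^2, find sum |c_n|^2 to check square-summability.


sum |c_n|^2 = 3^2 + 1^2 + 6^2 + 1^2 + 1^2 + 4^2 + 3^2 + 7^2
= 9 + 1 + 36 + 1 + 1 + 16 + 9 + 49
= 122

122


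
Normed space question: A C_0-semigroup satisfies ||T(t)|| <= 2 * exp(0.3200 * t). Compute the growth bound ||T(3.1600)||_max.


||T(3.1600)|| <= 2 * exp(0.3200 * 3.1600)
= 2 * exp(1.0112)
= 2 * 2.7489
= 5.4978

5.4978


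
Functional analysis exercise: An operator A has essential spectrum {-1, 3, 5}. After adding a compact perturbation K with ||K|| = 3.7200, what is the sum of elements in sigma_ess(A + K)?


By Weyl's theorem, the essential spectrum is invariant under compact perturbations.
sigma_ess(A + K) = sigma_ess(A) = {-1, 3, 5}
Sum = -1 + 3 + 5 = 7

7


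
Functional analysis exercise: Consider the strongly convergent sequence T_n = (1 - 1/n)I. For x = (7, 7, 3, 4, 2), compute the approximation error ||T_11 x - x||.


T_11 x - x = (1 - 1/11)x - x = -x/11
||x|| = sqrt(127) = 11.2694
||T_11 x - x|| = ||x||/11 = 11.2694/11 = 1.0245

1.0245


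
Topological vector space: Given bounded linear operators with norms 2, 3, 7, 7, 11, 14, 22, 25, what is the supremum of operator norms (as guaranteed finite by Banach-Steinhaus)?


By the Uniform Boundedness Principle, the supremum of norms is finite.
sup_k ||T_k|| = max(2, 3, 7, 7, 11, 14, 22, 25) = 25

25


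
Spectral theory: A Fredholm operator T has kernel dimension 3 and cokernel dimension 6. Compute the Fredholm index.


The Fredholm index is defined as ind(T) = dim(ker T) - dim(coker T)
= 3 - 6
= -3

-3


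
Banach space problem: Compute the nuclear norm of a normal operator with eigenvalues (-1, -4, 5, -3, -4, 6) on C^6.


For a normal operator, singular values equal |eigenvalues|.
Trace norm = sum |lambda_i| = 1 + 4 + 5 + 3 + 4 + 6
= 23

23


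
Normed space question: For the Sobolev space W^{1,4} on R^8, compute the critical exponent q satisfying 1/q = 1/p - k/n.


Using the Sobolev embedding formula: 1/q = 1/p - k/n
1/q = 1/4 - 1/8 = 1/8
q = 1/(1/8) = 8

8.0000


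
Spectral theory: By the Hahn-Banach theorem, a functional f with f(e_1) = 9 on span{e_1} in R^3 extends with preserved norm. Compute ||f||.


The norm of f is given by ||f|| = sup_{||x||=1} |f(x)|.
On span{e_1}, ||e_1|| = 1, so ||f|| = |f(e_1)| / ||e_1||
= |9| / 1 = 9.0000

9.0000


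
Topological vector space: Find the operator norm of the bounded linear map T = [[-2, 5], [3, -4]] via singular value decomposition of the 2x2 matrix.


A^T A = [[13, -22], [-22, 41]]
trace(A^T A) = 54, det(A^T A) = 49
discriminant = 54^2 - 4*49 = 2720
Largest eigenvalue of A^T A = (trace + sqrt(disc))/2 = 53.0768
||T|| = sqrt(53.0768) = 7.2854

7.2854


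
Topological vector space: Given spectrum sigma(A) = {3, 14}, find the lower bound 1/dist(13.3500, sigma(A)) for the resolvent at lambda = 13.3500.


dist(13.3500, {3, 14}) = min(|13.3500 - 3|, |13.3500 - 14|)
= min(10.3500, 0.6500) = 0.6500
Resolvent bound = 1/0.6500 = 1.5385

1.5385


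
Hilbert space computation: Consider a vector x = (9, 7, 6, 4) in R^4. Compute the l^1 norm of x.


The l^1 norm equals the sum of absolute values of all components.
||x||_1 = 9 + 7 + 6 + 4
= 26

26.0000


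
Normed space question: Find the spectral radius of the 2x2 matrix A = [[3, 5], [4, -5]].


For a 2x2 matrix, eigenvalues satisfy lambda^2 - (trace)*lambda + det = 0
trace = 3 + -5 = -2
det = 3*-5 - 5*4 = -35
discriminant = (-2)^2 - 4*(-35) = 144
spectral radius = max |eigenvalue| = 7.0000

7.0000


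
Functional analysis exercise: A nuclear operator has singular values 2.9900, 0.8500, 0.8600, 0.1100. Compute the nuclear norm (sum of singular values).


The nuclear norm is the sum of all singular values.
||T||_1 = 2.9900 + 0.8500 + 0.8600 + 0.1100
= 4.8100

4.8100


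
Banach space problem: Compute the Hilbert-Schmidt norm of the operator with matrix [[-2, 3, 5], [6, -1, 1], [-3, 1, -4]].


The Hilbert-Schmidt norm is sqrt(sum of squares of all entries).
Sum of squares = (-2)^2 + 3^2 + 5^2 + 6^2 + (-1)^2 + 1^2 + (-3)^2 + 1^2 + (-4)^2
= 4 + 9 + 25 + 36 + 1 + 1 + 9 + 1 + 16 = 102
||T||_HS = sqrt(102) = 10.0995

10.0995


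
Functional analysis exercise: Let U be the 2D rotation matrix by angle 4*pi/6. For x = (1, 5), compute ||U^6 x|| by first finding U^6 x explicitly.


U is a rotation by theta = 4*pi/6
U^6 = rotation by 6*theta = 24*pi/6 = 0*pi/6 (mod 2*pi)
cos(0*pi/6) = 1.0000, sin(0*pi/6) = 0.0000
U^6 x = (1.0000 * 1 - 0.0000 * 5, 0.0000 * 1 + 1.0000 * 5)
= (1.0000, 5.0000)
||U^6 x|| = sqrt(1.0000^2 + 5.0000^2) = sqrt(26.0000) = 5.0990

5.0990


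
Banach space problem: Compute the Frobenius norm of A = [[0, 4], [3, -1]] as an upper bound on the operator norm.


||A||_F^2 = sum a_ij^2
= 0^2 + 4^2 + 3^2 + (-1)^2
= 0 + 16 + 9 + 1 = 26
||A||_F = sqrt(26) = 5.0990

5.0990


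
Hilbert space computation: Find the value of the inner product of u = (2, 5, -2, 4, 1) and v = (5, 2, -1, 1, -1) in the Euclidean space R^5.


Computing the standard inner product <u, v> = sum u_i * v_i
= 2*5 + 5*2 + -2*-1 + 4*1 + 1*-1
= 10 + 10 + 2 + 4 + -1
= 25

25


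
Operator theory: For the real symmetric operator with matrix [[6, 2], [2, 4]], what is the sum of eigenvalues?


For a self-adjoint (symmetric) matrix, the eigenvalues are real.
The sum of eigenvalues equals the trace of the matrix.
trace = 6 + 4 = 10

10


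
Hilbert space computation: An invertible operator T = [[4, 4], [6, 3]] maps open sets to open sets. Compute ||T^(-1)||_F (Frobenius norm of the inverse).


det(T) = 4*3 - 4*6 = -12
T^(-1) = (1/-12) * [[3, -4], [-6, 4]] = [[-0.2500, 0.3333], [0.5000, -0.3333]]
||T^(-1)||_F^2 = (-0.2500)^2 + 0.3333^2 + 0.5000^2 + (-0.3333)^2 = 0.5347
||T^(-1)||_F = sqrt(0.5347) = 0.7312

0.7312
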